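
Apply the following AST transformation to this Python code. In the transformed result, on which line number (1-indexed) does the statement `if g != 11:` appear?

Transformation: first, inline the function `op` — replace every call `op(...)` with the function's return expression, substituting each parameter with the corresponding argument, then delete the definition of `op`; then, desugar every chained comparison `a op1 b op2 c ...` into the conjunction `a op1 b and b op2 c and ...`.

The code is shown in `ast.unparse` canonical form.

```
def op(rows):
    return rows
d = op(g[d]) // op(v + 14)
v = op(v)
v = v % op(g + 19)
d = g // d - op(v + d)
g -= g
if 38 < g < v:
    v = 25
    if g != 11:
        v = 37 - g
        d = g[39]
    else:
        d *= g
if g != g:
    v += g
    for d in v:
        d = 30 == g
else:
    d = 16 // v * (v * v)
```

Transformed code:
d = g[d] // (v + 14)
v = v
v = v % (g + 19)
d = g // d - (v + d)
g -= g
if 38 < g and g < v:
    v = 25
    if g != 11:
        v = 37 - g
        d = g[39]
    else:
        d *= g
if g != g:
    v += g
    for d in v:
        d = 30 == g
else:
    d = 16 // v * (v * v)

8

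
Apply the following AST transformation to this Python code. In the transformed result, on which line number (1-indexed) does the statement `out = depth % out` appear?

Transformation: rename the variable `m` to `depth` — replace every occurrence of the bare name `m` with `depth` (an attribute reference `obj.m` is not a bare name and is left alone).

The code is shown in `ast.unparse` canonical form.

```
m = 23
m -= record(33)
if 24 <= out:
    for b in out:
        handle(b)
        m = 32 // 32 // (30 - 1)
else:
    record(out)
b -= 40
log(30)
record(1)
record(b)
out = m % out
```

Transformed code:
depth = 23
depth -= record(33)
if 24 <= out:
    for b in out:
        handle(b)
        depth = 32 // 32 // (30 - 1)
else:
    record(out)
b -= 40
log(30)
record(1)
record(b)
out = depth % out

13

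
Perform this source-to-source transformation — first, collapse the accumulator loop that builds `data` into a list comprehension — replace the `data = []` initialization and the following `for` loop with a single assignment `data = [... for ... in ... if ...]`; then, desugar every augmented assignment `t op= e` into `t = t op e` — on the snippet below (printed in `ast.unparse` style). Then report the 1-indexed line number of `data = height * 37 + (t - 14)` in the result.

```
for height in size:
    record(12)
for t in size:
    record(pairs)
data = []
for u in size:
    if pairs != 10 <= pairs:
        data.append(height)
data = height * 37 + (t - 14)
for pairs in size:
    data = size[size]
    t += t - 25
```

6

Transformed code:
for height in size:
    record(12)
for t in size:
    record(pairs)
data = [height for u in size if pairs != 10 <= pairs]
data = height * 37 + (t - 14)
for pairs in size:
    data = size[size]
    t = t + (t - 25)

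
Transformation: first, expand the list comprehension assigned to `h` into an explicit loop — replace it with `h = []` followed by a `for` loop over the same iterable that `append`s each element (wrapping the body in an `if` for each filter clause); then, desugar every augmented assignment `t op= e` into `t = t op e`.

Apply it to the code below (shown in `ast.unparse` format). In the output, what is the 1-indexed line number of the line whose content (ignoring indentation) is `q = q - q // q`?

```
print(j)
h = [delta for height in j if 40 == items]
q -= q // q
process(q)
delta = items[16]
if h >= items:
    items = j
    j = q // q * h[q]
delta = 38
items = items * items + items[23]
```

Transformed code:
print(j)
h = []
for height in j:
    if 40 == items:
        h.append(delta)
q = q - q // q
process(q)
delta = items[16]
if h >= items:
    items = j
    j = q // q * h[q]
delta = 38
items = items * items + items[23]

6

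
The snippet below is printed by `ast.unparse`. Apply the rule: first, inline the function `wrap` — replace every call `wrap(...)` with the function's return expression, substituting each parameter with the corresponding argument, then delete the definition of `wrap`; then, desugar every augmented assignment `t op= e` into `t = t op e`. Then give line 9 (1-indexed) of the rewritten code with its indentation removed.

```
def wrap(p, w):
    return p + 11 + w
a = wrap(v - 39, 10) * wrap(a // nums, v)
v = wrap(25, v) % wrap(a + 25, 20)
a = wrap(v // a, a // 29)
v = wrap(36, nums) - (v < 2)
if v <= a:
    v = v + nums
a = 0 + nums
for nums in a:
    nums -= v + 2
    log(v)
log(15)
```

nums = nums - (v + 2)

Transformed code:
a = (v - 39 + 11 + 10) * (a // nums + 11 + v)
v = (25 + 11 + v) % (a + 25 + 11 + 20)
a = v // a + 11 + a // 29
v = 36 + 11 + nums - (v < 2)
if v <= a:
    v = v + nums
a = 0 + nums
for nums in a:
    nums = nums - (v + 2)
    log(v)
log(15)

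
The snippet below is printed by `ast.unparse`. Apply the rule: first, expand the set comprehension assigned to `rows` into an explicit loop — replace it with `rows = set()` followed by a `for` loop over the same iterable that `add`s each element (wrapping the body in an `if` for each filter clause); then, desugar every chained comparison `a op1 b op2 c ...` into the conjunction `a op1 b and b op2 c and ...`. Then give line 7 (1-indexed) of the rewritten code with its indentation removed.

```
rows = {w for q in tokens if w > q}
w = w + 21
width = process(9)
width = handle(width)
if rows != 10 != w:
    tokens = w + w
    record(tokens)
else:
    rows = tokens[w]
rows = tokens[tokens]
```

width = handle(width)

Transformed code:
rows = set()
for q in tokens:
    if w > q:
        rows.add(w)
w = w + 21
width = process(9)
width = handle(width)
if rows != 10 and 10 != w:
    tokens = w + w
    record(tokens)
else:
    rows = tokens[w]
rows = tokens[tokens]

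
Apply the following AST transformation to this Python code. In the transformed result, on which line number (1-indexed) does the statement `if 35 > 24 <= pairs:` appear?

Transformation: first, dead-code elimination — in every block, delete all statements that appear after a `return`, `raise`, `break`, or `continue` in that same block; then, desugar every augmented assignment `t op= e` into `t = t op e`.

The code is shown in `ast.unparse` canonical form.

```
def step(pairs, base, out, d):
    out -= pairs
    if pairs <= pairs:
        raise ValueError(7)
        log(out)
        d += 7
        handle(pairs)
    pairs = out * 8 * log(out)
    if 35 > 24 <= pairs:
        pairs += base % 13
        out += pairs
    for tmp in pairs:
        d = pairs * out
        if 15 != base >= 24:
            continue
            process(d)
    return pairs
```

6

Transformed code:
def step(pairs, base, out, d):
    out = out - pairs
    if pairs <= pairs:
        raise ValueError(7)
    pairs = out * 8 * log(out)
    if 35 > 24 <= pairs:
        pairs = pairs + base % 13
        out = out + pairs
    for tmp in pairs:
        d = pairs * out
        if 15 != base >= 24:
            continue
    return pairs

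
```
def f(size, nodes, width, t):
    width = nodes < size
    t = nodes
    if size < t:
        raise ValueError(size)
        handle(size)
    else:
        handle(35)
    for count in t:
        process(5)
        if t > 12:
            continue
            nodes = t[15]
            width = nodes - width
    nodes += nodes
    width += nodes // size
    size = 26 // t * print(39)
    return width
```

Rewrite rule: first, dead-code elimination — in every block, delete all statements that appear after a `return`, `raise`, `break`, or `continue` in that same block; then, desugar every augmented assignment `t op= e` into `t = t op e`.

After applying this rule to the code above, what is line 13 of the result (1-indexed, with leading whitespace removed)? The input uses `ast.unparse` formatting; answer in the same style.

Transformed code:
def f(size, nodes, width, t):
    width = nodes < size
    t = nodes
    if size < t:
        raise ValueError(size)
    else:
        handle(35)
    for count in t:
        process(5)
        if t > 12:
            continue
    nodes = nodes + nodes
    width = width + nodes // size
    size = 26 // t * print(39)
    return width

width = width + nodes // size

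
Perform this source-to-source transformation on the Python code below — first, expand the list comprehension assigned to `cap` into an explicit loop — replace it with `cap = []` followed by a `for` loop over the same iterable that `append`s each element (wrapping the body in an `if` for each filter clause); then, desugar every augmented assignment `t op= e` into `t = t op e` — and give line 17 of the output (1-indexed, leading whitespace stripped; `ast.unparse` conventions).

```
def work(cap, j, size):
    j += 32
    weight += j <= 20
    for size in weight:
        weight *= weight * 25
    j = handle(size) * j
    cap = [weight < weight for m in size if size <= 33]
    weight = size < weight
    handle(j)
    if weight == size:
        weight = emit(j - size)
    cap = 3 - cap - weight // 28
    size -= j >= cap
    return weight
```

Transformed code:
def work(cap, j, size):
    j = j + 32
    weight = weight + (j <= 20)
    for size in weight:
        weight = weight * (weight * 25)
    j = handle(size) * j
    cap = []
    for m in size:
        if size <= 33:
            cap.append(weight < weight)
    weight = size < weight
    handle(j)
    if weight == size:
        weight = emit(j - size)
    cap = 3 - cap - weight // 28
    size = size - (j >= cap)
    return weight

return weight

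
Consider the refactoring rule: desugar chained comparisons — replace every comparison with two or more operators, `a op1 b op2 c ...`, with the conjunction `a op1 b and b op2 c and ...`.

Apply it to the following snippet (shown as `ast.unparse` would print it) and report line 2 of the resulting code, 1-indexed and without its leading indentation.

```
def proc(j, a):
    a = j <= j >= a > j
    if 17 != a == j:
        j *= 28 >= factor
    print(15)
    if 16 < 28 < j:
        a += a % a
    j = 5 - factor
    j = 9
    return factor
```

Transformed code:
def proc(j, a):
    a = j <= j and j >= a and (a > j)
    if 17 != a and a == j:
        j *= 28 >= factor
    print(15)
    if 16 < 28 and 28 < j:
        a += a % a
    j = 5 - factor
    j = 9
    return factor

a = j <= j and j >= a and (a > j)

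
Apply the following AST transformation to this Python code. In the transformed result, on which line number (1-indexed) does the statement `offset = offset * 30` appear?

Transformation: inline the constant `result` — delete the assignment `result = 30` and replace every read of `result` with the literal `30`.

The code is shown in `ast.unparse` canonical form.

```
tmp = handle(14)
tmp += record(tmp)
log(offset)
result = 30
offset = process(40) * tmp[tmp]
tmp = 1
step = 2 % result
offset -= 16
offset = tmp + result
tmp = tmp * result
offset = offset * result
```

Transformed code:
tmp = handle(14)
tmp += record(tmp)
log(offset)
offset = process(40) * tmp[tmp]
tmp = 1
step = 2 % 30
offset -= 16
offset = tmp + 30
tmp = tmp * 30
offset = offset * 30

10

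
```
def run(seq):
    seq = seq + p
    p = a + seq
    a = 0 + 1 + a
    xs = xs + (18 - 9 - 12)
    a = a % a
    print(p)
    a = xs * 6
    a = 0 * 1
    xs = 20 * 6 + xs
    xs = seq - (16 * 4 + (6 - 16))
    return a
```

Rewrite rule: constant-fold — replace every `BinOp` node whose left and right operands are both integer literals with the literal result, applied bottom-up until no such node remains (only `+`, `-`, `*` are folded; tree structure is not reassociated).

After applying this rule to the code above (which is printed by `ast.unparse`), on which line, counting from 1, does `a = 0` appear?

9

Transformed code:
def run(seq):
    seq = seq + p
    p = a + seq
    a = 1 + a
    xs = xs + -3
    a = a % a
    print(p)
    a = xs * 6
    a = 0
    xs = 120 + xs
    xs = seq - 54
    return a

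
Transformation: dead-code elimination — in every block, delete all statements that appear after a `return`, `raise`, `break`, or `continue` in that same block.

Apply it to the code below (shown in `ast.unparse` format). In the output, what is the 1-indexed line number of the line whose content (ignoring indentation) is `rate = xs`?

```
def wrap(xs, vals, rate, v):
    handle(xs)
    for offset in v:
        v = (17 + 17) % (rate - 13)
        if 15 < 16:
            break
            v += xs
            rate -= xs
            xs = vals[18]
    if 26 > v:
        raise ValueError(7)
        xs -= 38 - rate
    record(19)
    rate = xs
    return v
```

10

Transformed code:
def wrap(xs, vals, rate, v):
    handle(xs)
    for offset in v:
        v = (17 + 17) % (rate - 13)
        if 15 < 16:
            break
    if 26 > v:
        raise ValueError(7)
    record(19)
    rate = xs
    return v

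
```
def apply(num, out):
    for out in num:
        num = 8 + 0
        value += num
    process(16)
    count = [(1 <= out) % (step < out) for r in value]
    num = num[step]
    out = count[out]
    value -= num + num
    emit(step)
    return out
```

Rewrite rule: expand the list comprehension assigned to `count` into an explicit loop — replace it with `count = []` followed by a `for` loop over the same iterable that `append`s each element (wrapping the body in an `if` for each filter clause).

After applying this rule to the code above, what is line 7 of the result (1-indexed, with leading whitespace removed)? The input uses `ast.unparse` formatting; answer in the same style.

for r in value:

Transformed code:
def apply(num, out):
    for out in num:
        num = 8 + 0
        value += num
    process(16)
    count = []
    for r in value:
        count.append((1 <= out) % (step < out))
    num = num[step]
    out = count[out]
    value -= num + num
    emit(step)
    return out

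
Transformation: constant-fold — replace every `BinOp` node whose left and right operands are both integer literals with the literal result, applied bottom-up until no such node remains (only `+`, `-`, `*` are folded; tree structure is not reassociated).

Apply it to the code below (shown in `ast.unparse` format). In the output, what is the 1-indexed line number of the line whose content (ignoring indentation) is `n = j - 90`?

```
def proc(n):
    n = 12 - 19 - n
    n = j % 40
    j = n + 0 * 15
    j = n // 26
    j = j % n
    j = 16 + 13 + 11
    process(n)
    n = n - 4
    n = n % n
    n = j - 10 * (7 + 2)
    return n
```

11

Transformed code:
def proc(n):
    n = -7 - n
    n = j % 40
    j = n + 0
    j = n // 26
    j = j % n
    j = 40
    process(n)
    n = n - 4
    n = n % n
    n = j - 90
    return n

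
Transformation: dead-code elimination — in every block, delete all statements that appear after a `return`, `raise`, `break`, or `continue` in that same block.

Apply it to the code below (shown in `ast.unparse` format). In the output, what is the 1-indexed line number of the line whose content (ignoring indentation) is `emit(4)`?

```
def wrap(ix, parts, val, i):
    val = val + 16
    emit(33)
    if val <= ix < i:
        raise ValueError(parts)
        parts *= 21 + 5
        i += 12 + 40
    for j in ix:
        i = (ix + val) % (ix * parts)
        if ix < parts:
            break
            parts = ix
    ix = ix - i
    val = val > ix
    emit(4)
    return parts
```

12

Transformed code:
def wrap(ix, parts, val, i):
    val = val + 16
    emit(33)
    if val <= ix < i:
        raise ValueError(parts)
    for j in ix:
        i = (ix + val) % (ix * parts)
        if ix < parts:
            break
    ix = ix - i
    val = val > ix
    emit(4)
    return parts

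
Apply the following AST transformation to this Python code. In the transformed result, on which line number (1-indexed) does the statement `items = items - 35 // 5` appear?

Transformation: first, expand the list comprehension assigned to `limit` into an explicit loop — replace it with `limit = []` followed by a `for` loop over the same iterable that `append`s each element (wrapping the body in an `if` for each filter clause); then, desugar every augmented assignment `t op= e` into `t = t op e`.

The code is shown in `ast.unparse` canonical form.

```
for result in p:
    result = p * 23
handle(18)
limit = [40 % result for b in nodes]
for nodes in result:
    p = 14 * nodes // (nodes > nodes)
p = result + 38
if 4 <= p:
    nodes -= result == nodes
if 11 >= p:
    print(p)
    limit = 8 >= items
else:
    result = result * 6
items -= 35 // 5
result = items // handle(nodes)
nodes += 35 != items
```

17

Transformed code:
for result in p:
    result = p * 23
handle(18)
limit = []
for b in nodes:
    limit.append(40 % result)
for nodes in result:
    p = 14 * nodes // (nodes > nodes)
p = result + 38
if 4 <= p:
    nodes = nodes - (result == nodes)
if 11 >= p:
    print(p)
    limit = 8 >= items
else:
    result = result * 6
items = items - 35 // 5
result = items // handle(nodes)
nodes = nodes + (35 != items)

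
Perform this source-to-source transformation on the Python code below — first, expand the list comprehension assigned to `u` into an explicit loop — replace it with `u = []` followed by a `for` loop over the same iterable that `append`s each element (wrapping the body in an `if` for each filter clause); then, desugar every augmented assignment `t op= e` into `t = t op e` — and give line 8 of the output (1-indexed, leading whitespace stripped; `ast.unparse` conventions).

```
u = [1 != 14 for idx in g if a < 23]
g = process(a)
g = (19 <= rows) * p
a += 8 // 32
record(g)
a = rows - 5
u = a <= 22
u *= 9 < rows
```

Transformed code:
u = []
for idx in g:
    if a < 23:
        u.append(1 != 14)
g = process(a)
g = (19 <= rows) * p
a = a + 8 // 32
record(g)
a = rows - 5
u = a <= 22
u = u * (9 < rows)

record(g)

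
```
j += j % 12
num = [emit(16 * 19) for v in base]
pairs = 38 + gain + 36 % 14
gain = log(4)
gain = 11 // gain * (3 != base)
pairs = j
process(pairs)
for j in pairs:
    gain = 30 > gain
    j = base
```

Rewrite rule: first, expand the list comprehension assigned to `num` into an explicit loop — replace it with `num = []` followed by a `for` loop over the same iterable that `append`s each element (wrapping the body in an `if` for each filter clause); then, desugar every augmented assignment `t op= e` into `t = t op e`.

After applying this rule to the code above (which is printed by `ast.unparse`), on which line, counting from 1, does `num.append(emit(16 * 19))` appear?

Transformed code:
j = j + j % 12
num = []
for v in base:
    num.append(emit(16 * 19))
pairs = 38 + gain + 36 % 14
gain = log(4)
gain = 11 // gain * (3 != base)
pairs = j
process(pairs)
for j in pairs:
    gain = 30 > gain
    j = base

4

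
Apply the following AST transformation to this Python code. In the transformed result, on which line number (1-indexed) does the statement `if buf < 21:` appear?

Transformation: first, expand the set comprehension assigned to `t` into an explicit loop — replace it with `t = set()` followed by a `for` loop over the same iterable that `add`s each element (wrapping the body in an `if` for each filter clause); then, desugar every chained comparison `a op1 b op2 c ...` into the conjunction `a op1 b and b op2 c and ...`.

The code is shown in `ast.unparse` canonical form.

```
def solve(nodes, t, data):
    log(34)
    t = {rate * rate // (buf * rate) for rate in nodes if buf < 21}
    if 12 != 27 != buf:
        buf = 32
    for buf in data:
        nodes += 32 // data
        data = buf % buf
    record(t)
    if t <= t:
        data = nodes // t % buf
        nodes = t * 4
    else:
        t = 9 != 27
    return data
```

Transformed code:
def solve(nodes, t, data):
    log(34)
    t = set()
    for rate in nodes:
        if buf < 21:
            t.add(rate * rate // (buf * rate))
    if 12 != 27 and 27 != buf:
        buf = 32
    for buf in data:
        nodes += 32 // data
        data = buf % buf
    record(t)
    if t <= t:
        data = nodes // t % buf
        nodes = t * 4
    else:
        t = 9 != 27
    return data

5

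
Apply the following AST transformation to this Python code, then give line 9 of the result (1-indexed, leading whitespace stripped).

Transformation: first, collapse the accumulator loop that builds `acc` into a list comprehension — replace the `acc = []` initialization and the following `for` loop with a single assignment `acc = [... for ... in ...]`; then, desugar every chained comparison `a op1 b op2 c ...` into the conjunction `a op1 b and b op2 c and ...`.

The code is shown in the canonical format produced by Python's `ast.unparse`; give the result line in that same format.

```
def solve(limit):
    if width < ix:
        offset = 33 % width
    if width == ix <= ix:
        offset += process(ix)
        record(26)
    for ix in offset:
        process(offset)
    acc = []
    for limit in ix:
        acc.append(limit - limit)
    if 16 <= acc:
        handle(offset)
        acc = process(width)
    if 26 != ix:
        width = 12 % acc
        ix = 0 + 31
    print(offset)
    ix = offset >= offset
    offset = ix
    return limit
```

acc = [limit - limit for limit in ix]

Transformed code:
def solve(limit):
    if width < ix:
        offset = 33 % width
    if width == ix and ix <= ix:
        offset += process(ix)
        record(26)
    for ix in offset:
        process(offset)
    acc = [limit - limit for limit in ix]
    if 16 <= acc:
        handle(offset)
        acc = process(width)
    if 26 != ix:
        width = 12 % acc
        ix = 0 + 31
    print(offset)
    ix = offset >= offset
    offset = ix
    return limit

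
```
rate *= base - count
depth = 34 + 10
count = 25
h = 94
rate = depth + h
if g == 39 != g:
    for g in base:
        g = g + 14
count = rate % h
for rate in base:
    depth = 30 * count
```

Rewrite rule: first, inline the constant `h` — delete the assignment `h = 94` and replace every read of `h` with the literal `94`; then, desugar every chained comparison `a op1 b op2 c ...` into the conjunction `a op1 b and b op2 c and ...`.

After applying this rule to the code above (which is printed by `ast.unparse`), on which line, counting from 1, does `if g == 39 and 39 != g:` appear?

5

Transformed code:
rate *= base - count
depth = 34 + 10
count = 25
rate = depth + 94
if g == 39 and 39 != g:
    for g in base:
        g = g + 14
count = rate % 94
for rate in base:
    depth = 30 * count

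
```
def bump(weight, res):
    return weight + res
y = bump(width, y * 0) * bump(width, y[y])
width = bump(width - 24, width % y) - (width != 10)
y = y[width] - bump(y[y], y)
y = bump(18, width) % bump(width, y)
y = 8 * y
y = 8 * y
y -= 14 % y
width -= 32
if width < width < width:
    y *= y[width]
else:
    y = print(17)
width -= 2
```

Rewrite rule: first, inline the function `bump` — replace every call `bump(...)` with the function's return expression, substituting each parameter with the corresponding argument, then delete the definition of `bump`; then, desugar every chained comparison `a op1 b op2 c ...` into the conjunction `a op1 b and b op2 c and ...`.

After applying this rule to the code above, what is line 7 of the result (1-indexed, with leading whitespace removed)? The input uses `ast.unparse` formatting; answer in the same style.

Transformed code:
y = (width + y * 0) * (width + y[y])
width = width - 24 + width % y - (width != 10)
y = y[width] - (y[y] + y)
y = (18 + width) % (width + y)
y = 8 * y
y = 8 * y
y -= 14 % y
width -= 32
if width < width and width < width:
    y *= y[width]
else:
    y = print(17)
width -= 2

y -= 14 % y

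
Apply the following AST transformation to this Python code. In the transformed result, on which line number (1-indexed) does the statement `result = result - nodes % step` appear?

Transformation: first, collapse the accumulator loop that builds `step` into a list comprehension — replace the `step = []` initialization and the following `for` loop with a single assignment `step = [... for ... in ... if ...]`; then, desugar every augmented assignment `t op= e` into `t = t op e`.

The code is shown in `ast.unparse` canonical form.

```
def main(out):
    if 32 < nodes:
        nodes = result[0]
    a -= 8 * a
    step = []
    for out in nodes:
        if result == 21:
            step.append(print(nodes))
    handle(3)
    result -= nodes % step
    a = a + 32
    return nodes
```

7

Transformed code:
def main(out):
    if 32 < nodes:
        nodes = result[0]
    a = a - 8 * a
    step = [print(nodes) for out in nodes if result == 21]
    handle(3)
    result = result - nodes % step
    a = a + 32
    return nodes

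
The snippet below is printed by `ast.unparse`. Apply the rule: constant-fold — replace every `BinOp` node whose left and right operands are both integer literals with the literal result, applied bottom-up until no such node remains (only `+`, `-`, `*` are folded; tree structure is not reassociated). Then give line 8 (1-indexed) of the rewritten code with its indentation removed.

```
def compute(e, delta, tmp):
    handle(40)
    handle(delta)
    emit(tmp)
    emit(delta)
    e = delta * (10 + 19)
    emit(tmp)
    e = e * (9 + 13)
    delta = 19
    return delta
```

e = e * 22

Transformed code:
def compute(e, delta, tmp):
    handle(40)
    handle(delta)
    emit(tmp)
    emit(delta)
    e = delta * 29
    emit(tmp)
    e = e * 22
    delta = 19
    return delta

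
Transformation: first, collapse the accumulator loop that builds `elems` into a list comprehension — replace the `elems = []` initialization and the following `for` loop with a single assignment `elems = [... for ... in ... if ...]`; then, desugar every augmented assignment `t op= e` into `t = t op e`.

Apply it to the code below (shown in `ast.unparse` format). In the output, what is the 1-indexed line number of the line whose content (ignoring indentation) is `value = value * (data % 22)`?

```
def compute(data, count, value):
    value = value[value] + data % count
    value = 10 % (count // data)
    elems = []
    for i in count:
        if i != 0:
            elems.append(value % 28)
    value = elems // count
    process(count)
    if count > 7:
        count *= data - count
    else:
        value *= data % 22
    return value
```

Transformed code:
def compute(data, count, value):
    value = value[value] + data % count
    value = 10 % (count // data)
    elems = [value % 28 for i in count if i != 0]
    value = elems // count
    process(count)
    if count > 7:
        count = count * (data - count)
    else:
        value = value * (data % 22)
    return value

10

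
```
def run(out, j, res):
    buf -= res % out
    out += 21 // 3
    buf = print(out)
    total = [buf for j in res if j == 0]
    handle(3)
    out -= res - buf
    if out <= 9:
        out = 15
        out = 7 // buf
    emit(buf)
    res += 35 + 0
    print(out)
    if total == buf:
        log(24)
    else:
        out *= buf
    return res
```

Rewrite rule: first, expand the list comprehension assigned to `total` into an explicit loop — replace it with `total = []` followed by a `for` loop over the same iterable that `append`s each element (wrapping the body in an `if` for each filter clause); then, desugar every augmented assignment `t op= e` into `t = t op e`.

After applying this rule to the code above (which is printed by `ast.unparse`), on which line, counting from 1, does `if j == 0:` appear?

Transformed code:
def run(out, j, res):
    buf = buf - res % out
    out = out + 21 // 3
    buf = print(out)
    total = []
    for j in res:
        if j == 0:
            total.append(buf)
    handle(3)
    out = out - (res - buf)
    if out <= 9:
        out = 15
        out = 7 // buf
    emit(buf)
    res = res + (35 + 0)
    print(out)
    if total == buf:
        log(24)
    else:
        out = out * buf
    return res

7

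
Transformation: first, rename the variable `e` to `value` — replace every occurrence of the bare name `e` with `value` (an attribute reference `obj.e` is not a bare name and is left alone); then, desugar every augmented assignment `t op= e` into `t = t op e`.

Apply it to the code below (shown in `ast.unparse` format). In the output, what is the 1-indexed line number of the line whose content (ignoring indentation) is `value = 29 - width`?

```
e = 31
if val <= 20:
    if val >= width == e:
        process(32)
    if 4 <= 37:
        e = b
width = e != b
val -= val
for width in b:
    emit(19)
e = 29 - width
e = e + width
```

Transformed code:
value = 31
if val <= 20:
    if val >= width == value:
        process(32)
    if 4 <= 37:
        value = b
width = value != b
val = val - val
for width in b:
    emit(19)
value = 29 - width
value = value + width

11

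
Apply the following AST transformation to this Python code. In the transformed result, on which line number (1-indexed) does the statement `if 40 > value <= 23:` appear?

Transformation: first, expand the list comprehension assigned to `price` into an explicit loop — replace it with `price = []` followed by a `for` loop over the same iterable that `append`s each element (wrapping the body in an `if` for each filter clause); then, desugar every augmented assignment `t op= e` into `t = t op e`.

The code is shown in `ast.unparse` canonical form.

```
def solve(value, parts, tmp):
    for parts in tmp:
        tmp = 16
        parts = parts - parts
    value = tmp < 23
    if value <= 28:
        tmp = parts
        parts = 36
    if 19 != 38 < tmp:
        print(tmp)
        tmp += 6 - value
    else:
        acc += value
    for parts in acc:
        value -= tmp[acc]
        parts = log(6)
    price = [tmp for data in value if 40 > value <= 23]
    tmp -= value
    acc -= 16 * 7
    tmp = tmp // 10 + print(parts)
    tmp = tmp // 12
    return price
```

Transformed code:
def solve(value, parts, tmp):
    for parts in tmp:
        tmp = 16
        parts = parts - parts
    value = tmp < 23
    if value <= 28:
        tmp = parts
        parts = 36
    if 19 != 38 < tmp:
        print(tmp)
        tmp = tmp + (6 - value)
    else:
        acc = acc + value
    for parts in acc:
        value = value - tmp[acc]
        parts = log(6)
    price = []
    for data in value:
        if 40 > value <= 23:
            price.append(tmp)
    tmp = tmp - value
    acc = acc - 16 * 7
    tmp = tmp // 10 + print(parts)
    tmp = tmp // 12
    return price

19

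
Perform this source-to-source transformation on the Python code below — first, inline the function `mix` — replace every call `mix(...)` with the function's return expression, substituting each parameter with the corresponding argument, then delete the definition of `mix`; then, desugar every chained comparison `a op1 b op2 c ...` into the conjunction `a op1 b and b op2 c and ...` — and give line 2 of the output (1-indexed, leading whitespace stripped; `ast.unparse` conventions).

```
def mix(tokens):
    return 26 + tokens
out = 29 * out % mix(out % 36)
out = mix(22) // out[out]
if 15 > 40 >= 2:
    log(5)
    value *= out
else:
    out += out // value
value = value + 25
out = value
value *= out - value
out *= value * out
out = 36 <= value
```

out = (26 + 22) // out[out]

Transformed code:
out = 29 * out % (26 + out % 36)
out = (26 + 22) // out[out]
if 15 > 40 and 40 >= 2:
    log(5)
    value *= out
else:
    out += out // value
value = value + 25
out = value
value *= out - value
out *= value * out
out = 36 <= value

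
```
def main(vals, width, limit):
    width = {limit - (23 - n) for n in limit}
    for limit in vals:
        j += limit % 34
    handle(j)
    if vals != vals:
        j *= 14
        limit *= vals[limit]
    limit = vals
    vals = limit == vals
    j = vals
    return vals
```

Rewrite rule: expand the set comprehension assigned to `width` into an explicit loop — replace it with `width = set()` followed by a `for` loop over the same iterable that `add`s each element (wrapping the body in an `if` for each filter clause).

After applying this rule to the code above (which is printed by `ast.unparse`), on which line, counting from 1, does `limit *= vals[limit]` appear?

Transformed code:
def main(vals, width, limit):
    width = set()
    for n in limit:
        width.add(limit - (23 - n))
    for limit in vals:
        j += limit % 34
    handle(j)
    if vals != vals:
        j *= 14
        limit *= vals[limit]
    limit = vals
    vals = limit == vals
    j = vals
    return vals

10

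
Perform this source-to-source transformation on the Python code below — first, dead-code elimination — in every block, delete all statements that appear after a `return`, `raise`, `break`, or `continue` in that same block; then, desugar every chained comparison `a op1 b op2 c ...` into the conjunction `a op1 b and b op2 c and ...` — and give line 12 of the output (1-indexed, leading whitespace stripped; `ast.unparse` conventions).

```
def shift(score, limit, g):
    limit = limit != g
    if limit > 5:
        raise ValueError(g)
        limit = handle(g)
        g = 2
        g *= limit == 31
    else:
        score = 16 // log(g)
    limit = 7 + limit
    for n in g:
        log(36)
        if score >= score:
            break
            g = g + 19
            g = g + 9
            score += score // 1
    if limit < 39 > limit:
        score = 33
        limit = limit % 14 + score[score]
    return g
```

Transformed code:
def shift(score, limit, g):
    limit = limit != g
    if limit > 5:
        raise ValueError(g)
    else:
        score = 16 // log(g)
    limit = 7 + limit
    for n in g:
        log(36)
        if score >= score:
            break
    if limit < 39 and 39 > limit:
        score = 33
        limit = limit % 14 + score[score]
    return g

if limit < 39 and 39 > limit:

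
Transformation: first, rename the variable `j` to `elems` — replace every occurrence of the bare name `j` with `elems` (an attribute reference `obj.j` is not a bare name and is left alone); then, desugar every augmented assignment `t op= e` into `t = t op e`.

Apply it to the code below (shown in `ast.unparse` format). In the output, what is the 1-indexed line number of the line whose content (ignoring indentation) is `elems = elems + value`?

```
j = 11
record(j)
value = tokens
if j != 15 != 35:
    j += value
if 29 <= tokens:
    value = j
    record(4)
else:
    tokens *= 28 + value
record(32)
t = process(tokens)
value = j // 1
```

5

Transformed code:
elems = 11
record(elems)
value = tokens
if elems != 15 != 35:
    elems = elems + value
if 29 <= tokens:
    value = elems
    record(4)
else:
    tokens = tokens * (28 + value)
record(32)
t = process(tokens)
value = elems // 1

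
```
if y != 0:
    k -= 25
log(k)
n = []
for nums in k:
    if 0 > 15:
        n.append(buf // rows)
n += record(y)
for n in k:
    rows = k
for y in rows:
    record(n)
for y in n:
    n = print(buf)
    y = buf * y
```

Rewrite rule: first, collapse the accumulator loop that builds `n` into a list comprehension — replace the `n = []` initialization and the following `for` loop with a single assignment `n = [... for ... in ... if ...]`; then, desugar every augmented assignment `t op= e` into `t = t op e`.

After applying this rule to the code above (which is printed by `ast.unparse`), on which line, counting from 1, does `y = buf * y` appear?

Transformed code:
if y != 0:
    k = k - 25
log(k)
n = [buf // rows for nums in k if 0 > 15]
n = n + record(y)
for n in k:
    rows = k
for y in rows:
    record(n)
for y in n:
    n = print(buf)
    y = buf * y

12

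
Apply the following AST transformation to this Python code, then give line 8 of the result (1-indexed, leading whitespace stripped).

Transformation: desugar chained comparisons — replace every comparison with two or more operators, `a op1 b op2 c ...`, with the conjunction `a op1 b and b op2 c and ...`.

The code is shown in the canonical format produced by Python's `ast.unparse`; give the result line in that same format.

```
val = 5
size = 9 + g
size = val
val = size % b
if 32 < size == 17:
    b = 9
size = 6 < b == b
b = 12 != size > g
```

Transformed code:
val = 5
size = 9 + g
size = val
val = size % b
if 32 < size and size == 17:
    b = 9
size = 6 < b and b == b
b = 12 != size and size > g

b = 12 != size and size > g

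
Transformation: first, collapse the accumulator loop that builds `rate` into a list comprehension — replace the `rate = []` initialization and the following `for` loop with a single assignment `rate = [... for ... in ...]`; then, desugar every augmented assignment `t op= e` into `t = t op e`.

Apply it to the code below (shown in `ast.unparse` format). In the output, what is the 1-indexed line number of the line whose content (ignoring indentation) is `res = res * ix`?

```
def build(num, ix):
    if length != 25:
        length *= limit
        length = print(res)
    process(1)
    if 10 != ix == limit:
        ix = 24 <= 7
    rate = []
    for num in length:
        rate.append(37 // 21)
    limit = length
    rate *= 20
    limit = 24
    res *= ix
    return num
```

12

Transformed code:
def build(num, ix):
    if length != 25:
        length = length * limit
        length = print(res)
    process(1)
    if 10 != ix == limit:
        ix = 24 <= 7
    rate = [37 // 21 for num in length]
    limit = length
    rate = rate * 20
    limit = 24
    res = res * ix
    return num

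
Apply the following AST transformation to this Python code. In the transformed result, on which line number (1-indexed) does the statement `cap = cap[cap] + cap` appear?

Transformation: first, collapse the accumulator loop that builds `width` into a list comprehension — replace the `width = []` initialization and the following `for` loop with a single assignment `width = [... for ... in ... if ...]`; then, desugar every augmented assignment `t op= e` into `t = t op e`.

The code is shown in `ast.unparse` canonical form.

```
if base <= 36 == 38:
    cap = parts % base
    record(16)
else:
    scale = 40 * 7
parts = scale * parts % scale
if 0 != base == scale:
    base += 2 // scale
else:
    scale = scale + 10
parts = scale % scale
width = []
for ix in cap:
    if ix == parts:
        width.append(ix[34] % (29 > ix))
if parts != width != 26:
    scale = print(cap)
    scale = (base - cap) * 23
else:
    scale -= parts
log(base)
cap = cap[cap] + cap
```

Transformed code:
if base <= 36 == 38:
    cap = parts % base
    record(16)
else:
    scale = 40 * 7
parts = scale * parts % scale
if 0 != base == scale:
    base = base + 2 // scale
else:
    scale = scale + 10
parts = scale % scale
width = [ix[34] % (29 > ix) for ix in cap if ix == parts]
if parts != width != 26:
    scale = print(cap)
    scale = (base - cap) * 23
else:
    scale = scale - parts
log(base)
cap = cap[cap] + cap

19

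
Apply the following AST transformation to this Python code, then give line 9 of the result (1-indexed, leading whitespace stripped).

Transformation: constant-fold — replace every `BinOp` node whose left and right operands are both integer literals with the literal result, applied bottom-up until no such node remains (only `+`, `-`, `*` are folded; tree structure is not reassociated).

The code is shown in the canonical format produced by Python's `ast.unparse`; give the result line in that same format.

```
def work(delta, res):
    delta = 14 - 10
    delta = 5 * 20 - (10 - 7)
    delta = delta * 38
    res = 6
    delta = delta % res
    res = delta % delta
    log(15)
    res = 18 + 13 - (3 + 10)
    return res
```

res = 18

Transformed code:
def work(delta, res):
    delta = 4
    delta = 97
    delta = delta * 38
    res = 6
    delta = delta % res
    res = delta % delta
    log(15)
    res = 18
    return res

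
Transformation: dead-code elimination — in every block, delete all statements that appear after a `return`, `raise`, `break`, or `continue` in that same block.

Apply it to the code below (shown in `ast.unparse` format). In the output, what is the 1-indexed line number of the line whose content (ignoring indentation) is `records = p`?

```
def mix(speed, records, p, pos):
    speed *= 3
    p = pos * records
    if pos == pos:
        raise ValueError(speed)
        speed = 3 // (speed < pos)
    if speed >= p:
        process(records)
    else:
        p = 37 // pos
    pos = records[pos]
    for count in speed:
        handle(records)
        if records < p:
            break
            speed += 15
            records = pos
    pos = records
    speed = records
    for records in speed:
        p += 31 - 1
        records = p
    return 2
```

19

Transformed code:
def mix(speed, records, p, pos):
    speed *= 3
    p = pos * records
    if pos == pos:
        raise ValueError(speed)
    if speed >= p:
        process(records)
    else:
        p = 37 // pos
    pos = records[pos]
    for count in speed:
        handle(records)
        if records < p:
            break
    pos = records
    speed = records
    for records in speed:
        p += 31 - 1
        records = p
    return 2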